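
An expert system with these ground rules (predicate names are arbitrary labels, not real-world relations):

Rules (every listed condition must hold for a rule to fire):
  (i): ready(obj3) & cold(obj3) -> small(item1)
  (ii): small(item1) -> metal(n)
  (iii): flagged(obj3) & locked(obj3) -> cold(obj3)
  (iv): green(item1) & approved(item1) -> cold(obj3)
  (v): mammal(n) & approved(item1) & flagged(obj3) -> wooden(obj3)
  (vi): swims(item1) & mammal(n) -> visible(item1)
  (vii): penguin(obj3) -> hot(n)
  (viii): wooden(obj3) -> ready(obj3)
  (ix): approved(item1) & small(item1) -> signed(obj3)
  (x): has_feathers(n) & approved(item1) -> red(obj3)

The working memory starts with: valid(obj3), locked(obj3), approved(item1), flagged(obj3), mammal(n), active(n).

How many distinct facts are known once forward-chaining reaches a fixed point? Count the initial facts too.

12

Round 1: (iii) [flagged(obj3) & locked(obj3) -> cold(obj3)]; (v) [mammal(n) & approved(item1) & flagged(obj3) -> wooden(obj3)]. Adds cold(obj3), wooden(obj3).
Round 2: (viii) [wooden(obj3) -> ready(obj3)]. Adds ready(obj3).
Round 3: (i) [ready(obj3) & cold(obj3) -> small(item1)]. Adds small(item1).
Round 4: (ii) [small(item1) -> metal(n)]; (ix) [approved(item1) & small(item1) -> signed(obj3)]. Adds metal(n), signed(obj3).
Closure: {active(n), approved(item1), cold(obj3), flagged(obj3), locked(obj3), mammal(n), metal(n), ready(obj3), signed(obj3), small(item1), valid(obj3), wooden(obj3)} — 12 facts.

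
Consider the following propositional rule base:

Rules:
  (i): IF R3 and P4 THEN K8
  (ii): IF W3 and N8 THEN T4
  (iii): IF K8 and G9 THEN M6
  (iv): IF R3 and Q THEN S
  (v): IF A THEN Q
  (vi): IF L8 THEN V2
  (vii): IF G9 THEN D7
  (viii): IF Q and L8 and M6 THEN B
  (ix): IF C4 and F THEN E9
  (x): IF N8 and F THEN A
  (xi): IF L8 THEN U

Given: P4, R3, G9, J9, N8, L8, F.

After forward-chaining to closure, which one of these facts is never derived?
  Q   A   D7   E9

E9

Round 1: (i) [IF R3 and P4 THEN K8]; (vi) [IF L8 THEN V2]; (vii) [IF G9 THEN D7]; (x) [IF N8 and F THEN A]; (xi) [IF L8 THEN U]. New: K8, V2, D7, A, U.
Round 2: (iii) [IF K8 and G9 THEN M6]; (v) [IF A THEN Q]. New: M6, Q.
Round 3: (iv) [IF R3 and Q THEN S]; (viii) [IF Q and L8 and M6 THEN B]. New: S, B.
Derived: D7 (round 1), Q (round 2), A (round 1). E9 never appears in any round.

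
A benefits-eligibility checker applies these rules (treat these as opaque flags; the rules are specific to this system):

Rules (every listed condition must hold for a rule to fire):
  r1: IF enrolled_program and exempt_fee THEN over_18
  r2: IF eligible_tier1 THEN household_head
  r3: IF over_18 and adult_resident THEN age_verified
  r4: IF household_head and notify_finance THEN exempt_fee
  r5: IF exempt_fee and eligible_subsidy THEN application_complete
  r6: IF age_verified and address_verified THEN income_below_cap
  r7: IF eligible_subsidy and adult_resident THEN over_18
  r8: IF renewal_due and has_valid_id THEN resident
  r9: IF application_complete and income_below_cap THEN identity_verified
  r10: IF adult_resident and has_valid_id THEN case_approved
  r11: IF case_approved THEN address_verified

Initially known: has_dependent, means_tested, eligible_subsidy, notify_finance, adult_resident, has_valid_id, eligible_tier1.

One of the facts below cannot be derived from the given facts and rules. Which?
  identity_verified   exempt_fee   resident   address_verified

Round 1: r2 [IF eligible_tier1 THEN household_head]; r7 [IF eligible_subsidy and adult_resident THEN over_18]; r10 [IF adult_resident and has_valid_id THEN case_approved]. Adds household_head, over_18, case_approved.
Round 2: r3 [IF over_18 and adult_resident THEN age_verified]; r4 [IF household_head and notify_finance THEN exempt_fee]; r11 [IF case_approved THEN address_verified]. Adds age_verified, exempt_fee, address_verified.
Round 3: r5 [IF exempt_fee and eligible_subsidy THEN application_complete]; r6 [IF age_verified and address_verified THEN income_below_cap]. Adds application_complete, income_below_cap.
Round 4: r9 [IF application_complete and income_below_cap THEN identity_verified]. Adds identity_verified.
Derived: exempt_fee (round 2), address_verified (round 2), identity_verified (round 4). resident never appears in any round.

resident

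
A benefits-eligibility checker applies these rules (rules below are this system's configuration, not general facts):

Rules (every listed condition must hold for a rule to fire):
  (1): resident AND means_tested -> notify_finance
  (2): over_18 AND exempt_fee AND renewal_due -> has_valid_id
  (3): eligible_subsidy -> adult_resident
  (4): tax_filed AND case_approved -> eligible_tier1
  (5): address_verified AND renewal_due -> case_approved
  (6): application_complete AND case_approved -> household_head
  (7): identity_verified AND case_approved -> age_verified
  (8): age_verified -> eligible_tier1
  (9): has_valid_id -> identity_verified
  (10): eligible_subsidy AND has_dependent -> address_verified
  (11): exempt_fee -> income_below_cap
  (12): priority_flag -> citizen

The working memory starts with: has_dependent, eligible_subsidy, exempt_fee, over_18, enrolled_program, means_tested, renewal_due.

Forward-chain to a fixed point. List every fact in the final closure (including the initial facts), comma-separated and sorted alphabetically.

address_verified, adult_resident, age_verified, case_approved, eligible_subsidy, eligible_tier1, enrolled_program, exempt_fee, has_dependent, has_valid_id, identity_verified, income_below_cap, means_tested, over_18, renewal_due

Round 1 — (2), (3), (10), (11), derive has_valid_id, adult_resident, address_verified, income_below_cap.
Round 2 — (5), (9), derive case_approved, identity_verified.
Round 3 — (7), derive age_verified.
Round 4 — (8), derive eligible_tier1.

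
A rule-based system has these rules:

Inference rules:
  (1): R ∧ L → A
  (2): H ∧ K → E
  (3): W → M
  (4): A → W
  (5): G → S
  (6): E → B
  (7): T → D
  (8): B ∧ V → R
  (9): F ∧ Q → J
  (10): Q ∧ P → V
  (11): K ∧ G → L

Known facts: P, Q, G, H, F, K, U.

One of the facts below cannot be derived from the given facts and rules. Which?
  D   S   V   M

D

Round 1: (2) [H ∧ K → E]; (5) [G → S]; (9) [F ∧ Q → J]; (10) [Q ∧ P → V]; (11) [K ∧ G → L]. Adds E, S, J, V, L.
Round 2: (6) [E → B]. Adds B.
Round 3: (8) [B ∧ V → R]. Adds R.
Round 4: (1) [R ∧ L → A]. Adds A.
Round 5: (4) [A → W]. Adds W.
Round 6: (3) [W → M]. Adds M.
Derived: M (round 6), S (round 1), V (round 1). D never appears in any round.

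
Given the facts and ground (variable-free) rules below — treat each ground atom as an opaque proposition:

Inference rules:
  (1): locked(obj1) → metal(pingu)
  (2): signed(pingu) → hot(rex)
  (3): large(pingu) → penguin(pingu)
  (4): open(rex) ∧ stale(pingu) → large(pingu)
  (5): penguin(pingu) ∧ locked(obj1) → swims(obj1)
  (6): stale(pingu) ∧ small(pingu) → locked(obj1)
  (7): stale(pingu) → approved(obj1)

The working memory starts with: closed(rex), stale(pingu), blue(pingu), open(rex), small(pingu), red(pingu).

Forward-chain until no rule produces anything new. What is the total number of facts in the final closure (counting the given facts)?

12

Round 1 — (4), (6), (7), derive large(pingu), locked(obj1), approved(obj1).
Round 2 — (1), (3), derive metal(pingu), penguin(pingu).
Round 3 — (5), derive swims(obj1).
Closure: {approved(obj1), blue(pingu), closed(rex), large(pingu), locked(obj1), metal(pingu), open(rex), penguin(pingu), red(pingu), small(pingu), stale(pingu), swims(obj1)} — 12 facts.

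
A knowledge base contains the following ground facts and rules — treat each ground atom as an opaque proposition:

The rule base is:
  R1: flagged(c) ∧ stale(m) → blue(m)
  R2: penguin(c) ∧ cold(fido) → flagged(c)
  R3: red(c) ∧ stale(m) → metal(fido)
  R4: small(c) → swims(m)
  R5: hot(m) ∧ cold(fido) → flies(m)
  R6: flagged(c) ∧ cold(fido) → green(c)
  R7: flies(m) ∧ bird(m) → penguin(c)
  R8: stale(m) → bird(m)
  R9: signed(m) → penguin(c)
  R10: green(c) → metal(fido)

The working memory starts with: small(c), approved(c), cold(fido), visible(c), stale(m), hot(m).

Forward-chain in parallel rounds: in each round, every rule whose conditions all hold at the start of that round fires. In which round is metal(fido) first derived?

[1] R4 [small(c) → swims(m)]; R5 [hot(m) ∧ cold(fido) → flies(m)]; R8 [stale(m) → bird(m)]. ⇒ new: swims(m), flies(m), bird(m).
[2] R7 [flies(m) ∧ bird(m) → penguin(c)]. ⇒ new: penguin(c).
[3] R2 [penguin(c) ∧ cold(fido) → flagged(c)]. ⇒ new: flagged(c).
[4] R1 [flagged(c) ∧ stale(m) → blue(m)]; R6 [flagged(c) ∧ cold(fido) → green(c)]. ⇒ new: blue(m), green(c).
[5] R10 [green(c) → metal(fido)]. ⇒ new: metal(fido).
metal(fido) first appears in round 5.

5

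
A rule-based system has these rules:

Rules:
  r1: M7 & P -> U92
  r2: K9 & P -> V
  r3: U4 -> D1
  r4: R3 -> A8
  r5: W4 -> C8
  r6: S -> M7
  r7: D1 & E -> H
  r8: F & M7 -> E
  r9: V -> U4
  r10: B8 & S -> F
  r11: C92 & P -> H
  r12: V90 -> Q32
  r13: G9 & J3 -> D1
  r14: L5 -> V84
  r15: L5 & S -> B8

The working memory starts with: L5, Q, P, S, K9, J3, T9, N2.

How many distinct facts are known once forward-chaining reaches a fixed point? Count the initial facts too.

18

Round 1: r2 [K9 & P -> V]; r6 [S -> M7]; r14 [L5 -> V84]; r15 [L5 & S -> B8]. Adds V, M7, V84, B8.
Round 2: r1 [M7 & P -> U92]; r9 [V -> U4]; r10 [B8 & S -> F]. Adds U92, U4, F.
Round 3: r3 [U4 -> D1]; r8 [F & M7 -> E]. Adds D1, E.
Round 4: r7 [D1 & E -> H]. Adds H.
Closure: {B8, D1, E, F, H, J3, K9, L5, M7, N2, P, Q, S, T9, U4, U92, V, V84} — 18 facts.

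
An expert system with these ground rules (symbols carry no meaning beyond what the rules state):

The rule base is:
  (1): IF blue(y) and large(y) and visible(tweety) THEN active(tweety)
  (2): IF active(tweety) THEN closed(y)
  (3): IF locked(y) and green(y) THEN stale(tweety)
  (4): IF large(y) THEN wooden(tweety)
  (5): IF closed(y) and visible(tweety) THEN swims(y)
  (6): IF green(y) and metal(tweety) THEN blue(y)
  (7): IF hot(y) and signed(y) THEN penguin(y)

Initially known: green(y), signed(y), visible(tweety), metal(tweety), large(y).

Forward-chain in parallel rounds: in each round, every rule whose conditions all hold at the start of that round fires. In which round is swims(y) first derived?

4

Round 1: (4) [IF large(y) THEN wooden(tweety)]; (6) [IF green(y) and metal(tweety) THEN blue(y)]. Adds wooden(tweety), blue(y).
Round 2: (1) [IF blue(y) and large(y) and visible(tweety) THEN active(tweety)]. Adds active(tweety).
Round 3: (2) [IF active(tweety) THEN closed(y)]. Adds closed(y).
Round 4: (5) [IF closed(y) and visible(tweety) THEN swims(y)]. Adds swims(y).
swims(y) first appears in round 4.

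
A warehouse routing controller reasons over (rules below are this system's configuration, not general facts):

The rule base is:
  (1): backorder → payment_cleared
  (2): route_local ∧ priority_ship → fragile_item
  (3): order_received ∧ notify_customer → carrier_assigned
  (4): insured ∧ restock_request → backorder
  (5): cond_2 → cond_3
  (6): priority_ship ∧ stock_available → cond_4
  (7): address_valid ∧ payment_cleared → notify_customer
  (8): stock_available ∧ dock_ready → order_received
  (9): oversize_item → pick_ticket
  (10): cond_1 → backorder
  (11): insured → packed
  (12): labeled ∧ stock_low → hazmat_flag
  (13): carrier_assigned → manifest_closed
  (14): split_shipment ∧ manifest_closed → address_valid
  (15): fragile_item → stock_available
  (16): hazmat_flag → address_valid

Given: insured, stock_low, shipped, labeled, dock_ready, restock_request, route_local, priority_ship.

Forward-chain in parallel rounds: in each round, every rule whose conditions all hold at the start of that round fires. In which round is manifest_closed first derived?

5

Round 1: (2) [route_local ∧ priority_ship → fragile_item]; (4) [insured ∧ restock_request → backorder]; (11) [insured → packed]; (12) [labeled ∧ stock_low → hazmat_flag]. Adds fragile_item, backorder, packed, hazmat_flag.
Round 2: (1) [backorder → payment_cleared]; (15) [fragile_item → stock_available]; (16) [hazmat_flag → address_valid]. Adds payment_cleared, stock_available, address_valid.
Round 3: (6) [priority_ship ∧ stock_available → cond_4]; (7) [address_valid ∧ payment_cleared → notify_customer]; (8) [stock_available ∧ dock_ready → order_received]. Adds cond_4, notify_customer, order_received.
Round 4: (3) [order_received ∧ notify_customer → carrier_assigned]. Adds carrier_assigned.
Round 5: (13) [carrier_assigned → manifest_closed]. Adds manifest_closed.
manifest_closed first appears in round 5.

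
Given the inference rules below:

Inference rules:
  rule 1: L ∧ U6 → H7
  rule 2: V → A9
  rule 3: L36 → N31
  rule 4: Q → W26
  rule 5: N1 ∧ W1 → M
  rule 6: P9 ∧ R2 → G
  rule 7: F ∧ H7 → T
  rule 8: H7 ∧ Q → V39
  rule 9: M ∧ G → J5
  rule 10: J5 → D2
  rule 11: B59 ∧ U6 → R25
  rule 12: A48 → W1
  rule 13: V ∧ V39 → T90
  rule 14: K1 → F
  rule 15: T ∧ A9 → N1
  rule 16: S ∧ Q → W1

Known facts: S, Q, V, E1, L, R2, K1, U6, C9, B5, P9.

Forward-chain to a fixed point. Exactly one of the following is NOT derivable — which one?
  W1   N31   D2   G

[1] rule 1 [L ∧ U6 → H7]; rule 2 [V → A9]; rule 4 [Q → W26]; rule 6 [P9 ∧ R2 → G]; rule 14 [K1 → F]; rule 16 [S ∧ Q → W1]. ⇒ new: H7, A9, W26, G, F, W1.
[2] rule 7 [F ∧ H7 → T]; rule 8 [H7 ∧ Q → V39]. ⇒ new: T, V39.
[3] rule 13 [V ∧ V39 → T90]; rule 15 [T ∧ A9 → N1]. ⇒ new: T90, N1.
[4] rule 5 [N1 ∧ W1 → M]. ⇒ new: M.
[5] rule 9 [M ∧ G → J5]. ⇒ new: J5.
[6] rule 10 [J5 → D2]. ⇒ new: D2.
Derived: G (round 1), D2 (round 6), W1 (round 1). N31 never appears in any round.

N31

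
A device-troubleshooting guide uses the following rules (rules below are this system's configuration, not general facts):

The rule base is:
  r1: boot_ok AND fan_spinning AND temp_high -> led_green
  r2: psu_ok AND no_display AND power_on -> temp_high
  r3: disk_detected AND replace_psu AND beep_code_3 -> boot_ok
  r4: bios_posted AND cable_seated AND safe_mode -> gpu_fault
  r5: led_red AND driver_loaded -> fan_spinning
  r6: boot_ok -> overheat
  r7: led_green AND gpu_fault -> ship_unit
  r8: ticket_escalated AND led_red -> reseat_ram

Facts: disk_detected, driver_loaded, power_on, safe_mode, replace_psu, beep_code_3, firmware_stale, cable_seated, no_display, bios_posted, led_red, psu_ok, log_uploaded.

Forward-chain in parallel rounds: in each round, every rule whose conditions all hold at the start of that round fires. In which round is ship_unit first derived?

3

Round 1: r2 [psu_ok AND no_display AND power_on -> temp_high]; r3 [disk_detected AND replace_psu AND beep_code_3 -> boot_ok]; r4 [bios_posted AND cable_seated AND safe_mode -> gpu_fault]; r5 [led_red AND driver_loaded -> fan_spinning]. New: temp_high, boot_ok, gpu_fault, fan_spinning.
Round 2: r1 [boot_ok AND fan_spinning AND temp_high -> led_green]; r6 [boot_ok -> overheat]. New: led_green, overheat.
Round 3: r7 [led_green AND gpu_fault -> ship_unit]. New: ship_unit.
ship_unit first appears in round 3.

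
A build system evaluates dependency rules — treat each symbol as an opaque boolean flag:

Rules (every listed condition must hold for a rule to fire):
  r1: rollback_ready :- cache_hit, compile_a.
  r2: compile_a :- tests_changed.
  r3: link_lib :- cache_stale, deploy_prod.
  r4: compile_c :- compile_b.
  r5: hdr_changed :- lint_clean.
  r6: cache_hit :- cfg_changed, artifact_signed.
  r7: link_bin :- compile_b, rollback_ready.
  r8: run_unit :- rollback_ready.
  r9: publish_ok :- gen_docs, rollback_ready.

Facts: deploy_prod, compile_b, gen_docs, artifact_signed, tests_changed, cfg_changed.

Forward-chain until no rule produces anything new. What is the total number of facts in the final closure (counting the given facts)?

[1] r2 [compile_a :- tests_changed.]; r4 [compile_c :- compile_b.]; r6 [cache_hit :- cfg_changed, artifact_signed.]. ⇒ new: compile_a, compile_c, cache_hit.
[2] r1 [rollback_ready :- cache_hit, compile_a.]. ⇒ new: rollback_ready.
[3] r7 [link_bin :- compile_b, rollback_ready.]; r8 [run_unit :- rollback_ready.]; r9 [publish_ok :- gen_docs, rollback_ready.]. ⇒ new: link_bin, run_unit, publish_ok.
Closure: {artifact_signed, cache_hit, cfg_changed, compile_a, compile_b, compile_c, deploy_prod, gen_docs, link_bin, publish_ok, rollback_ready, run_unit, tests_changed} — 13 facts.

13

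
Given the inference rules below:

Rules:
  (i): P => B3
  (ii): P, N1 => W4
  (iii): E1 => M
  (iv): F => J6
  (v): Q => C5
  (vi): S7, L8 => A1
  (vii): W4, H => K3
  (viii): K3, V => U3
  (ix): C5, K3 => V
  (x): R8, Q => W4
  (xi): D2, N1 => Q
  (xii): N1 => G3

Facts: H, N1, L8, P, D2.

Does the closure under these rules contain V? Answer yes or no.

Round 1: (i) [P => B3]; (ii) [P, N1 => W4]; (xi) [D2, N1 => Q]; (xii) [N1 => G3]. Adds B3, W4, Q, G3.
Round 2: (v) [Q => C5]; (vii) [W4, H => K3]. Adds C5, K3.
Round 3: (ix) [C5, K3 => V]. Adds V.
Round 4: (viii) [K3, V => U3]. Adds U3.
V appears in round 3, so it is derivable.

yes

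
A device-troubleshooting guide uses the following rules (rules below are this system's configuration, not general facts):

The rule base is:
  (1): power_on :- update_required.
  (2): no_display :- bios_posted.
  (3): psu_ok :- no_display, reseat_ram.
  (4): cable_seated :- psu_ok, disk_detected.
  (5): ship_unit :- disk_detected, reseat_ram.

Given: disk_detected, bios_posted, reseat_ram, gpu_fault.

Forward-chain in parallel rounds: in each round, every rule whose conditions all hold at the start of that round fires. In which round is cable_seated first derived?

3

[1] (2) [no_display :- bios_posted.]; (5) [ship_unit :- disk_detected, reseat_ram.]. ⇒ new: no_display, ship_unit.
[2] (3) [psu_ok :- no_display, reseat_ram.]. ⇒ new: psu_ok.
[3] (4) [cable_seated :- psu_ok, disk_detected.]. ⇒ new: cable_seated.
cable_seated first appears in round 3.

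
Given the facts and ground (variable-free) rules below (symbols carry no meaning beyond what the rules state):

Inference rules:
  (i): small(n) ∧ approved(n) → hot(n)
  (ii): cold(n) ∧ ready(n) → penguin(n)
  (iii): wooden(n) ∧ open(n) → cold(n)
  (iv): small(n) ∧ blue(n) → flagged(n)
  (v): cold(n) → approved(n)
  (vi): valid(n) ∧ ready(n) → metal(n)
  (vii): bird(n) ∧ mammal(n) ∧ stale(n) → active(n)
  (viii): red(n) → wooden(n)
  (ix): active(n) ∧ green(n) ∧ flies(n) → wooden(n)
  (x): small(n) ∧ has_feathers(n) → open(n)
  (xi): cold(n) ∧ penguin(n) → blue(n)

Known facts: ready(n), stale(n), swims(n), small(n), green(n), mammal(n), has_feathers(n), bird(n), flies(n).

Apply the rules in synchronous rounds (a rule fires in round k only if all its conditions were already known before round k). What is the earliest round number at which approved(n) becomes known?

Round 1 — (vii), (x), derive active(n), open(n).
Round 2 — (ix), derive wooden(n).
Round 3 — (iii), derive cold(n).
Round 4 — (ii), (v), derive penguin(n), approved(n).
approved(n) first appears in round 4.

4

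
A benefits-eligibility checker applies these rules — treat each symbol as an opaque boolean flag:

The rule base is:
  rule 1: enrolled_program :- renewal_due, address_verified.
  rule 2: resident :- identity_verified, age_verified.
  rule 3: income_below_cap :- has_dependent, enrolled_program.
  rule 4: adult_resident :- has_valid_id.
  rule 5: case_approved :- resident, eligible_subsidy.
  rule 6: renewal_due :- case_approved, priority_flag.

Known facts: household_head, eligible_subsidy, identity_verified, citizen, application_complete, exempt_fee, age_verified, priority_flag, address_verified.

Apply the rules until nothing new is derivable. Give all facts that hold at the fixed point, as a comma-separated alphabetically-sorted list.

address_verified, age_verified, application_complete, case_approved, citizen, eligible_subsidy, enrolled_program, exempt_fee, household_head, identity_verified, priority_flag, renewal_due, resident

Round 1: rule 2 [resident :- identity_verified, age_verified.]. New: resident.
Round 2: rule 5 [case_approved :- resident, eligible_subsidy.]. New: case_approved.
Round 3: rule 6 [renewal_due :- case_approved, priority_flag.]. New: renewal_due.
Round 4: rule 1 [enrolled_program :- renewal_due, address_verified.]. New: enrolled_program.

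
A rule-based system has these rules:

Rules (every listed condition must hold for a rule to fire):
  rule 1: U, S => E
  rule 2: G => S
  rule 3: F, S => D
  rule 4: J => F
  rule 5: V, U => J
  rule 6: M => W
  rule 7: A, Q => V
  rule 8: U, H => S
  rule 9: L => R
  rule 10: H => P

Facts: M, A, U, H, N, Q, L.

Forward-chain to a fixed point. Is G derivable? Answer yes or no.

no

Round 1 — rule 6, rule 7, rule 8, rule 9, rule 10, derive W, V, S, R, P.
Round 2 — rule 1, rule 5, derive E, J.
Round 3 — rule 4, derive F.
Round 4 — rule 3, derive D.
Fixed point reached. No rule has G as a consequent, and it is not given.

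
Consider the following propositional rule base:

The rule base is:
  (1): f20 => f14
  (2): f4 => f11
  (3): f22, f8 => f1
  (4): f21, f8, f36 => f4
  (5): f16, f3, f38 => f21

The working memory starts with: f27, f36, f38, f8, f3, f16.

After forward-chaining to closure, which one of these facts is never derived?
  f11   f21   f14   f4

f14

Round 1 fires (5), giving f21.
Round 2 fires (4), giving f4.
Round 3 fires (2), giving f11.
Derived: f4 (round 2), f21 (round 1), f11 (round 3). f14 never appears in any round.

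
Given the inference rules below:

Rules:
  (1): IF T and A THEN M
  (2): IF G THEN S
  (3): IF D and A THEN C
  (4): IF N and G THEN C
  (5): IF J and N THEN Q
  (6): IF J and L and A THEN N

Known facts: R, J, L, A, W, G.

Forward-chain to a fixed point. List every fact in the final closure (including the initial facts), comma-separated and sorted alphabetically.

[1] (2) [IF G THEN S]; (6) [IF J and L and A THEN N]. ⇒ new: S, N.
[2] (4) [IF N and G THEN C]; (5) [IF J and N THEN Q]. ⇒ new: C, Q.

A, C, G, J, L, N, Q, R, S, W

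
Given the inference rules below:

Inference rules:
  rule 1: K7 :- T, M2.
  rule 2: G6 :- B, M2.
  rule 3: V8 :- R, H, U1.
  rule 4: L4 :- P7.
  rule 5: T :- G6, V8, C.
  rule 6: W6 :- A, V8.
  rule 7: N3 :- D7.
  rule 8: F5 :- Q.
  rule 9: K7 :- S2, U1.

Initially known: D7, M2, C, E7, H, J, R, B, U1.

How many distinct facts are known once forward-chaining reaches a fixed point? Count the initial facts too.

14

Round 1 fires rule 2, rule 3, rule 7, giving G6, V8, N3.
Round 2 fires rule 5, giving T.
Round 3 fires rule 1, giving K7.
Closure: {B, C, D7, E7, G6, H, J, K7, M2, N3, R, T, U1, V8} — 14 facts.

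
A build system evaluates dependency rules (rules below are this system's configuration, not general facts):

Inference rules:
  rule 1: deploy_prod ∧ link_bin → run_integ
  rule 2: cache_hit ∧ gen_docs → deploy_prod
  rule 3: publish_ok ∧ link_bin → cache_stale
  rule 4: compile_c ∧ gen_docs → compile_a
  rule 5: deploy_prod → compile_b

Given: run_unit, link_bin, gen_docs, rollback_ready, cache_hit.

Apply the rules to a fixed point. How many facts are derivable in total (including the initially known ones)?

Round 1: rule 2 [cache_hit ∧ gen_docs → deploy_prod]. New: deploy_prod.
Round 2: rule 1 [deploy_prod ∧ link_bin → run_integ]; rule 5 [deploy_prod → compile_b]. New: run_integ, compile_b.
Closure: {cache_hit, compile_b, deploy_prod, gen_docs, link_bin, rollback_ready, run_integ, run_unit} — 8 facts.

8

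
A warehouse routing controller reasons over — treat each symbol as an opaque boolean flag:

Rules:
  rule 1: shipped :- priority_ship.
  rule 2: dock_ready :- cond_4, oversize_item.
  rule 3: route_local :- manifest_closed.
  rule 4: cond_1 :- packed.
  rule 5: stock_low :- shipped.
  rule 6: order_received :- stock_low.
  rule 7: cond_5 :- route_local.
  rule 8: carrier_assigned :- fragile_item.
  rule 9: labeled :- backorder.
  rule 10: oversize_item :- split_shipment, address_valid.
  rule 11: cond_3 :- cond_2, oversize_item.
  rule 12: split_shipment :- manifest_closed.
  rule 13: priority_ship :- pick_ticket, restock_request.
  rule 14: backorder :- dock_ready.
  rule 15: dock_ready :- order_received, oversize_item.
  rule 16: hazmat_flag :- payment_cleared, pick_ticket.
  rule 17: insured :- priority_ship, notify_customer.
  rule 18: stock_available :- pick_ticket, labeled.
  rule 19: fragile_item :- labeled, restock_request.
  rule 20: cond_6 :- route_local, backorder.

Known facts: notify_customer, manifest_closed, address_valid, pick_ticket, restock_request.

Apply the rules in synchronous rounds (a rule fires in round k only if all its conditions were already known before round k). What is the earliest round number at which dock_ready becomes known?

5

Round 1 fires rule 3, rule 12, rule 13, giving route_local, split_shipment, priority_ship.
Round 2 fires rule 1, rule 7, rule 10, rule 17, giving shipped, cond_5, oversize_item, insured.
Round 3 fires rule 5, giving stock_low.
Round 4 fires rule 6, giving order_received.
Round 5 fires rule 15, giving dock_ready.
dock_ready first appears in round 5.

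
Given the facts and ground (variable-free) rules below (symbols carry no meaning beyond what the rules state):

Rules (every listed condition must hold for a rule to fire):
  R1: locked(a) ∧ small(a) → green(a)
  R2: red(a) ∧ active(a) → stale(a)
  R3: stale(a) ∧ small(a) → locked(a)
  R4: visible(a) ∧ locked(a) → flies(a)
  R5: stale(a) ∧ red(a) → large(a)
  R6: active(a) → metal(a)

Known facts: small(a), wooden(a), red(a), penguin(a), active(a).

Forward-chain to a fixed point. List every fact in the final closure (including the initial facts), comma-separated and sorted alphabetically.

[1] R2 [red(a) ∧ active(a) → stale(a)]; R6 [active(a) → metal(a)]. ⇒ new: stale(a), metal(a).
[2] R3 [stale(a) ∧ small(a) → locked(a)]; R5 [stale(a) ∧ red(a) → large(a)]. ⇒ new: locked(a), large(a).
[3] R1 [locked(a) ∧ small(a) → green(a)]. ⇒ new: green(a).

active(a), green(a), large(a), locked(a), metal(a), penguin(a), red(a), small(a), stale(a), wooden(a)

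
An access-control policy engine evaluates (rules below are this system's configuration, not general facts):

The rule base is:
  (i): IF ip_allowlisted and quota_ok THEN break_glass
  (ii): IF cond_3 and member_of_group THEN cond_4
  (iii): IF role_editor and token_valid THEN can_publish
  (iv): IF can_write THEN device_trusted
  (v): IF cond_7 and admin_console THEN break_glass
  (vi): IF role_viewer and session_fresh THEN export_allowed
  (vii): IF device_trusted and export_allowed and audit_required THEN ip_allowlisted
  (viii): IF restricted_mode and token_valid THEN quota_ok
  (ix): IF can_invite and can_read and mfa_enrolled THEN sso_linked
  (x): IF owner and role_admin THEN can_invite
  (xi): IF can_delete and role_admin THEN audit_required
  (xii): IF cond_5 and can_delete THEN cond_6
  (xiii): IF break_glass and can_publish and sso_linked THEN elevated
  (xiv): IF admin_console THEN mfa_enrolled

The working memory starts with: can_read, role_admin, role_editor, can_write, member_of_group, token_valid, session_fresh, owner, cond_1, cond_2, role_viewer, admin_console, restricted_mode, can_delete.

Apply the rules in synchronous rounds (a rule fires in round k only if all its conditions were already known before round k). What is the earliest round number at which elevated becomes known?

Round 1: (iii) [IF role_editor and token_valid THEN can_publish]; (iv) [IF can_write THEN device_trusted]; (vi) [IF role_viewer and session_fresh THEN export_allowed]; (viii) [IF restricted_mode and token_valid THEN quota_ok]; (x) [IF owner and role_admin THEN can_invite]; (xi) [IF can_delete and role_admin THEN audit_required]; (xiv) [IF admin_console THEN mfa_enrolled]. Adds can_publish, device_trusted, export_allowed, quota_ok, can_invite, audit_required, mfa_enrolled.
Round 2: (vii) [IF device_trusted and export_allowed and audit_required THEN ip_allowlisted]; (ix) [IF can_invite and can_read and mfa_enrolled THEN sso_linked]. Adds ip_allowlisted, sso_linked.
Round 3: (i) [IF ip_allowlisted and quota_ok THEN break_glass]. Adds break_glass.
Round 4: (xiii) [IF break_glass and can_publish and sso_linked THEN elevated]. Adds elevated.
elevated first appears in round 4.

4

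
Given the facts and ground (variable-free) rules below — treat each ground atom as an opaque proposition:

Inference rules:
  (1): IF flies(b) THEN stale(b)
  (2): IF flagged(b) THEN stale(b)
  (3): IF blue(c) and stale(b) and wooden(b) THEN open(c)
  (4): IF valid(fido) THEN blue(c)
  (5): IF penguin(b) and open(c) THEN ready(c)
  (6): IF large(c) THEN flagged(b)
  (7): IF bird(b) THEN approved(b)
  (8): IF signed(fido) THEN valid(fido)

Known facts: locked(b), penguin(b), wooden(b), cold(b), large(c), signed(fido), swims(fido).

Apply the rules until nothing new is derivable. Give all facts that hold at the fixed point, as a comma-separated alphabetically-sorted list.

Round 1 fires (6), (8), giving flagged(b), valid(fido).
Round 2 fires (2), (4), giving stale(b), blue(c).
Round 3 fires (3), giving open(c).
Round 4 fires (5), giving ready(c).

blue(c), cold(b), flagged(b), large(c), locked(b), open(c), penguin(b), ready(c), signed(fido), stale(b), swims(fido), valid(fido), wooden(b)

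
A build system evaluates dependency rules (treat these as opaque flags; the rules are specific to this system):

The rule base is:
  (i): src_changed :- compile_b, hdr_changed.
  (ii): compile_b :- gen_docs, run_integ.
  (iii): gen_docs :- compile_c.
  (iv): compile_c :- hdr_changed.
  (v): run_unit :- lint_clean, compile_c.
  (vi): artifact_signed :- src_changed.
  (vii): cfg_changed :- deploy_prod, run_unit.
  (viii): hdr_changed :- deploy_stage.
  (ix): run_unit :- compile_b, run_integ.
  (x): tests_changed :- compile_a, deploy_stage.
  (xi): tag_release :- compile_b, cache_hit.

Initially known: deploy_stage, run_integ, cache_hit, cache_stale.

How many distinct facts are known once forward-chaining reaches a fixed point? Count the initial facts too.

Round 1 fires (viii), giving hdr_changed.
Round 2 fires (iv), giving compile_c.
Round 3 fires (iii), giving gen_docs.
Round 4 fires (ii), giving compile_b.
Round 5 fires (i), (ix), (xi), giving src_changed, run_unit, tag_release.
Round 6 fires (vi), giving artifact_signed.
Closure: {artifact_signed, cache_hit, cache_stale, compile_b, compile_c, deploy_stage, gen_docs, hdr_changed, run_integ, run_unit, src_changed, tag_release} — 12 facts.

12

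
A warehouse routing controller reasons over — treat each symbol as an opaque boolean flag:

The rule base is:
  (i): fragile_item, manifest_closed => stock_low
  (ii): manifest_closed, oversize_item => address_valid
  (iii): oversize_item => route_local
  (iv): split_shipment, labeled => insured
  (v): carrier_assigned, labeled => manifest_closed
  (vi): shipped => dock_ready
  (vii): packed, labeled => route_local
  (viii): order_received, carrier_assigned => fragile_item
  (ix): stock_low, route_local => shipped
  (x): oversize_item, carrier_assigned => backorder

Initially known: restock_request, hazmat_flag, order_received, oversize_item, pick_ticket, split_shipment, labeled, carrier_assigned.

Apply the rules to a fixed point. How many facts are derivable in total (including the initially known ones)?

17

Round 1: (iii) [oversize_item => route_local]; (iv) [split_shipment, labeled => insured]; (v) [carrier_assigned, labeled => manifest_closed]; (viii) [order_received, carrier_assigned => fragile_item]; (x) [oversize_item, carrier_assigned => backorder]. New: route_local, insured, manifest_closed, fragile_item, backorder.
Round 2: (i) [fragile_item, manifest_closed => stock_low]; (ii) [manifest_closed, oversize_item => address_valid]. New: stock_low, address_valid.
Round 3: (ix) [stock_low, route_local => shipped]. New: shipped.
Round 4: (vi) [shipped => dock_ready]. New: dock_ready.
Closure: {address_valid, backorder, carrier_assigned, dock_ready, fragile_item, hazmat_flag, insured, labeled, manifest_closed, order_received, oversize_item, pick_ticket, restock_request, route_local, shipped, split_shipment, stock_low} — 17 facts.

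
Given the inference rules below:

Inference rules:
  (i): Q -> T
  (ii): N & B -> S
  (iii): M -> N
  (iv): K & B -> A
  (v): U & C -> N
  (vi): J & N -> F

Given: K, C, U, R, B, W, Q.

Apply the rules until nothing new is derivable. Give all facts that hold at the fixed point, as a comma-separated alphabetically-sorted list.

A, B, C, K, N, Q, R, S, T, U, W

Round 1 — (i), (iv), (v), derive T, A, N.
Round 2 — (ii), derive S.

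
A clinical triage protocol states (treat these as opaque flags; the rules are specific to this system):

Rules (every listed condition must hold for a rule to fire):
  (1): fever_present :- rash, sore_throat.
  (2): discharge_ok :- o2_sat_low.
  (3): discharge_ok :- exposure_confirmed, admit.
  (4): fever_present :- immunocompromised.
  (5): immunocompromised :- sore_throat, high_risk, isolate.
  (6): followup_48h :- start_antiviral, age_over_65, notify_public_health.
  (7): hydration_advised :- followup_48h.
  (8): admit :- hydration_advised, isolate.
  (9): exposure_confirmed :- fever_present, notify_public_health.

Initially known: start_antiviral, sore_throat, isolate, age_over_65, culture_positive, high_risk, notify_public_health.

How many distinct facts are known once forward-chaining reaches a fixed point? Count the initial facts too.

14

[1] (5) [immunocompromised :- sore_throat, high_risk, isolate.]; (6) [followup_48h :- start_antiviral, age_over_65, notify_public_health.]. ⇒ new: immunocompromised, followup_48h.
[2] (4) [fever_present :- immunocompromised.]; (7) [hydration_advised :- followup_48h.]. ⇒ new: fever_present, hydration_advised.
[3] (8) [admit :- hydration_advised, isolate.]; (9) [exposure_confirmed :- fever_present, notify_public_health.]. ⇒ new: admit, exposure_confirmed.
[4] (3) [discharge_ok :- exposure_confirmed, admit.]. ⇒ new: discharge_ok.
Closure: {admit, age_over_65, culture_positive, discharge_ok, exposure_confirmed, fever_present, followup_48h, high_risk, hydration_advised, immunocompromised, isolate, notify_public_health, sore_throat, start_antiviral} — 14 facts.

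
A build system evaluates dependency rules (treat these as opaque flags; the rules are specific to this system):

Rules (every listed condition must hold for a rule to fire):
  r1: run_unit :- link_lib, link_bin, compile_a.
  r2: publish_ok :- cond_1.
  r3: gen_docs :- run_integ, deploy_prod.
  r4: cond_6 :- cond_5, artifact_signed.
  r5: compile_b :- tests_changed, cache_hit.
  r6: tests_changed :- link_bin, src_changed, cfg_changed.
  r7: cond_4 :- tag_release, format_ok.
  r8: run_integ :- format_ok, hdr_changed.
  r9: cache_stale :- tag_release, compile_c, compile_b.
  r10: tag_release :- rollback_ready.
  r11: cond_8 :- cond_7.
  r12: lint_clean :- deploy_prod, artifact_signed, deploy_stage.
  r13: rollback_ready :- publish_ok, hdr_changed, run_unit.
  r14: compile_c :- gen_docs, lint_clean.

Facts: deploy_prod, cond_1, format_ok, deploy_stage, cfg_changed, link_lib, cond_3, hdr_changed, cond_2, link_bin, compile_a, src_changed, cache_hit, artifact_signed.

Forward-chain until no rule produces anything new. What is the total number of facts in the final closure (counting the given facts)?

26

Round 1 — r1, r2, r6, r8, r12, derive run_unit, publish_ok, tests_changed, run_integ, lint_clean.
Round 2 — r3, r5, r13, derive gen_docs, compile_b, rollback_ready.
Round 3 — r10, r14, derive tag_release, compile_c.
Round 4 — r7, r9, derive cond_4, cache_stale.
Closure: {artifact_signed, cache_hit, cache_stale, cfg_changed, compile_a, compile_b, compile_c, cond_1, cond_2, cond_3, cond_4, deploy_prod, deploy_stage, format_ok, gen_docs, hdr_changed, link_bin, link_lib, lint_clean, publish_ok, rollback_ready, run_integ, run_unit, src_changed, tag_release, tests_changed} — 26 facts.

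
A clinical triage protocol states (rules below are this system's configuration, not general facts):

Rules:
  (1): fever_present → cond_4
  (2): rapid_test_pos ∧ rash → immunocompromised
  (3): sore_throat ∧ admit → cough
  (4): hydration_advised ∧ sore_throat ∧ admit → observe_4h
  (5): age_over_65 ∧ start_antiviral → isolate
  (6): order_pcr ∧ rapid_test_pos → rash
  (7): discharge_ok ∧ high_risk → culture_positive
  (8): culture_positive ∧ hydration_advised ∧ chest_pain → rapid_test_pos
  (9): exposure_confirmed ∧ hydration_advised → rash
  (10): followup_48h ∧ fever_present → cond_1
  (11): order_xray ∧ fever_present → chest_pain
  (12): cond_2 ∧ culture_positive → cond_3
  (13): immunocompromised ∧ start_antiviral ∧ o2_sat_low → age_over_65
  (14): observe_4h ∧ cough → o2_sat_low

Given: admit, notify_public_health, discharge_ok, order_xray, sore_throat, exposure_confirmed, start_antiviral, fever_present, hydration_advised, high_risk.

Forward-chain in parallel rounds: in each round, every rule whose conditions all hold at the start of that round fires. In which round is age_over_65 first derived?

4

Round 1: (1) [fever_present → cond_4]; (3) [sore_throat ∧ admit → cough]; (4) [hydration_advised ∧ sore_throat ∧ admit → observe_4h]; (7) [discharge_ok ∧ high_risk → culture_positive]; (9) [exposure_confirmed ∧ hydration_advised → rash]; (11) [order_xray ∧ fever_present → chest_pain]. Adds cond_4, cough, observe_4h, culture_positive, rash, chest_pain.
Round 2: (8) [culture_positive ∧ hydration_advised ∧ chest_pain → rapid_test_pos]; (14) [observe_4h ∧ cough → o2_sat_low]. Adds rapid_test_pos, o2_sat_low.
Round 3: (2) [rapid_test_pos ∧ rash → immunocompromised]. Adds immunocompromised.
Round 4: (13) [immunocompromised ∧ start_antiviral ∧ o2_sat_low → age_over_65]. Adds age_over_65.
age_over_65 first appears in round 4.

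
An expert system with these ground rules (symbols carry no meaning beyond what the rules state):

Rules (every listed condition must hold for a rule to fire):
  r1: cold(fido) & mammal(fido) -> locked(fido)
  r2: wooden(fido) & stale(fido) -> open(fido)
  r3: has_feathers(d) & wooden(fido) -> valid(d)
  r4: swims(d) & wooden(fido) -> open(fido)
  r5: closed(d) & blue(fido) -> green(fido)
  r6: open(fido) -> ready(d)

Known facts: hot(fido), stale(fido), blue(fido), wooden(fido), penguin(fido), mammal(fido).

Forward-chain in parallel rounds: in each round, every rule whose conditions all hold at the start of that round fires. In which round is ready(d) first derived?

Round 1 — r2, derive open(fido).
Round 2 — r6, derive ready(d).
ready(d) first appears in round 2.

2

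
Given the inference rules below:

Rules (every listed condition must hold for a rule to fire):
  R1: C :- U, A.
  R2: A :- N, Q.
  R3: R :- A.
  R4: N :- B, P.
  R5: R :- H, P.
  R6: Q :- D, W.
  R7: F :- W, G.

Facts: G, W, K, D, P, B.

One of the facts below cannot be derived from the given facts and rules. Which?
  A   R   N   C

[1] R4 [N :- B, P.]; R6 [Q :- D, W.]; R7 [F :- W, G.]. ⇒ new: N, Q, F.
[2] R2 [A :- N, Q.]. ⇒ new: A.
[3] R3 [R :- A.]. ⇒ new: R.
Derived: R (round 3), N (round 1), A (round 2). C never appears in any round.

C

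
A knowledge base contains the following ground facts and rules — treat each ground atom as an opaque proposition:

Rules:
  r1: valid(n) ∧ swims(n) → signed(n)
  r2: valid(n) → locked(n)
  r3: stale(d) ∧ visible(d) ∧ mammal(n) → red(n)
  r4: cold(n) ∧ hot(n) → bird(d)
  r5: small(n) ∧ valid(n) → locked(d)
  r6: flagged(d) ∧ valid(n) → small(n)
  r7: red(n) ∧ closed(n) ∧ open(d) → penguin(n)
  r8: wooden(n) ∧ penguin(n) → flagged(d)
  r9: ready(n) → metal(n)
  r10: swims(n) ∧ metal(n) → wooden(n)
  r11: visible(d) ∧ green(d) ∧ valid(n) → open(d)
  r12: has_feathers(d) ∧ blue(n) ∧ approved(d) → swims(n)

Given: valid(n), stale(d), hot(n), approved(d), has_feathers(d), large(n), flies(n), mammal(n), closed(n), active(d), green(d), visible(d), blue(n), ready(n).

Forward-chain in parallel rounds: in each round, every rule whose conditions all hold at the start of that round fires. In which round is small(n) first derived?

Round 1: r2 [valid(n) → locked(n)]; r3 [stale(d) ∧ visible(d) ∧ mammal(n) → red(n)]; r9 [ready(n) → metal(n)]; r11 [visible(d) ∧ green(d) ∧ valid(n) → open(d)]; r12 [has_feathers(d) ∧ blue(n) ∧ approved(d) → swims(n)]. New: locked(n), red(n), metal(n), open(d), swims(n).
Round 2: r1 [valid(n) ∧ swims(n) → signed(n)]; r7 [red(n) ∧ closed(n) ∧ open(d) → penguin(n)]; r10 [swims(n) ∧ metal(n) → wooden(n)]. New: signed(n), penguin(n), wooden(n).
Round 3: r8 [wooden(n) ∧ penguin(n) → flagged(d)]. New: flagged(d).
Round 4: r6 [flagged(d) ∧ valid(n) → small(n)]. New: small(n).
small(n) first appears in round 4.

4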